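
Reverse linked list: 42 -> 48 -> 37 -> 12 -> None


Step 1: curr=42, set curr.next=prev(None) | reversed so far: 42
Step 2: curr=48, set curr.next=prev(42) | reversed so far: 48 -> 42
Step 3: curr=37, set curr.next=prev(48) | reversed so far: 37 -> 48 -> 42
Step 4: curr=12, set curr.next=prev(37) | reversed so far: 12 -> 37 -> 48 -> 42

12 -> 37 -> 48 -> 42 -> None


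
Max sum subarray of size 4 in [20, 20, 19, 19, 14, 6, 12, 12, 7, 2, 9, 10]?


[0:4]: 78
[1:5]: 72
[2:6]: 58
[3:7]: 51
[4:8]: 44
[5:9]: 37
[6:10]: 33
[7:11]: 30
[8:12]: 28

Max: 78 at [0:4]


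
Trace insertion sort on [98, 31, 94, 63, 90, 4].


Initial: [98, 31, 94, 63, 90, 4]
Insert 31: [31, 98, 94, 63, 90, 4]
Insert 94: [31, 94, 98, 63, 90, 4]
Insert 63: [31, 63, 94, 98, 90, 4]
Insert 90: [31, 63, 90, 94, 98, 4]
Insert 4: [4, 31, 63, 90, 94, 98]

Sorted: [4, 31, 63, 90, 94, 98]


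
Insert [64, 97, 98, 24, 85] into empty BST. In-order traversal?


Insert 64: root
Insert 97: R from 64
Insert 98: R from 64 -> R from 97
Insert 24: L from 64
Insert 85: R from 64 -> L from 97

In-order: [24, 64, 85, 97, 98]


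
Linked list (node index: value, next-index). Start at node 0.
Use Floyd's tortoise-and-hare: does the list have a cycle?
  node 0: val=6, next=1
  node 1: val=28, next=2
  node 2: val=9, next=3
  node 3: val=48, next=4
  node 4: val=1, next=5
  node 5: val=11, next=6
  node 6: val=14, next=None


Floyd's tortoise (slow, +1) and hare (fast, +2):
  init: slow=0, fast=0
  step 1: slow=1, fast=2
  step 2: slow=2, fast=4
  step 3: slow=3, fast=6
  step 4: fast -> None, no cycle

Cycle: no


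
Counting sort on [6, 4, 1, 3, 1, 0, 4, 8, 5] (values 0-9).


Input: [6, 4, 1, 3, 1, 0, 4, 8, 5]
Counts: [1, 2, 0, 1, 2, 1, 1, 0, 1, 0]

Sorted: [0, 1, 1, 3, 4, 4, 5, 6, 8]


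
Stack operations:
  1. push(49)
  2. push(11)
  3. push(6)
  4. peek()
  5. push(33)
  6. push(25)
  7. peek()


push(49) -> [49]
push(11) -> [49, 11]
push(6) -> [49, 11, 6]
peek()->6
push(33) -> [49, 11, 6, 33]
push(25) -> [49, 11, 6, 33, 25]
peek()->25

Final stack: [49, 11, 6, 33, 25]


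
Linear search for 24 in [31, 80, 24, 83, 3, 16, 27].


i=0: 31!=24
i=1: 80!=24
i=2: 24==24 found!

Found at 2, 3 comps


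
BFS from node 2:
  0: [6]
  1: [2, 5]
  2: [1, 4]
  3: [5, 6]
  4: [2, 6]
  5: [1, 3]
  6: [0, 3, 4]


Visit 2, enqueue [1, 4]
Visit 1, enqueue [5]
Visit 4, enqueue [6]
Visit 5, enqueue [3]
Visit 6, enqueue [0]
Visit 3, enqueue []
Visit 0, enqueue []

BFS order: [2, 1, 4, 5, 6, 3, 0]


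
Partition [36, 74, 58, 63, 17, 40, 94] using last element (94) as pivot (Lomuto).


Pivot: 94
  36 <= 94: advance i (no swap)
  74 <= 94: advance i (no swap)
  58 <= 94: advance i (no swap)
  63 <= 94: advance i (no swap)
  17 <= 94: advance i (no swap)
  40 <= 94: advance i (no swap)
Place pivot at 6: [36, 74, 58, 63, 17, 40, 94]

Partitioned: [36, 74, 58, 63, 17, 40, 94]


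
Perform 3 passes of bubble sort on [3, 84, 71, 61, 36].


Initial: [3, 84, 71, 61, 36]
Pass 1: [3, 71, 61, 36, 84] (3 swaps)
Pass 2: [3, 61, 36, 71, 84] (2 swaps)
Pass 3: [3, 36, 61, 71, 84] (1 swaps)

After 3 passes: [3, 36, 61, 71, 84]


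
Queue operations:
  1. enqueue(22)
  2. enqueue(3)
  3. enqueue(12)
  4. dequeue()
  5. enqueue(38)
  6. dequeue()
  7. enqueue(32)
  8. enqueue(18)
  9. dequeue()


enqueue(22) -> [22]
enqueue(3) -> [22, 3]
enqueue(12) -> [22, 3, 12]
dequeue()->22, [3, 12]
enqueue(38) -> [3, 12, 38]
dequeue()->3, [12, 38]
enqueue(32) -> [12, 38, 32]
enqueue(18) -> [12, 38, 32, 18]
dequeue()->12, [38, 32, 18]

Final queue: [38, 32, 18]


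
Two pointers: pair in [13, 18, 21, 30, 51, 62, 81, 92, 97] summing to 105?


lo=0(13)+hi=8(97)=110
lo=0(13)+hi=7(92)=105

Yes: 13+92=105


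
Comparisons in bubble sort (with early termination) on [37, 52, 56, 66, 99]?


Algorithm: bubble sort (with early termination)
Input: [37, 52, 56, 66, 99]
Sorted: [37, 52, 56, 66, 99]

4


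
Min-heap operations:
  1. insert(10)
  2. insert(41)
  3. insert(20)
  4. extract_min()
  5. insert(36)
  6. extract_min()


insert(10) -> [10]
insert(41) -> [10, 41]
insert(20) -> [10, 41, 20]
extract_min()->10, [20, 41]
insert(36) -> [20, 41, 36]
extract_min()->20, [36, 41]

Final heap: [36, 41]


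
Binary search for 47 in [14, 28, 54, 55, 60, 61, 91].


Step 1: lo=0, hi=6, mid=3, val=55
Step 2: lo=0, hi=2, mid=1, val=28
Step 3: lo=2, hi=2, mid=2, val=54

Not found


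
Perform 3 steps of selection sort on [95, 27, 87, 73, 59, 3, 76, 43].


Initial: [95, 27, 87, 73, 59, 3, 76, 43]
Step 1: min=3 at 5
  Swap: [3, 27, 87, 73, 59, 95, 76, 43]
Step 2: min=27 at 1
  Swap: [3, 27, 87, 73, 59, 95, 76, 43]
Step 3: min=43 at 7
  Swap: [3, 27, 43, 73, 59, 95, 76, 87]

After 3 steps: [3, 27, 43, 73, 59, 95, 76, 87]


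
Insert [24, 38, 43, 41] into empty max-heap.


Insert 24: [24]
Insert 38: [38, 24]
Insert 43: [43, 24, 38]
Insert 41: [43, 41, 38, 24]

Final heap: [43, 41, 38, 24]


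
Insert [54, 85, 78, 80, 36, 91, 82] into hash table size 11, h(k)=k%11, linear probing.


Insert 54: h=10 -> slot 10
Insert 85: h=8 -> slot 8
Insert 78: h=1 -> slot 1
Insert 80: h=3 -> slot 3
Insert 36: h=3, 1 probes -> slot 4
Insert 91: h=3, 2 probes -> slot 5
Insert 82: h=5, 1 probes -> slot 6

Table: [None, 78, None, 80, 36, 91, 82, None, 85, None, 54]


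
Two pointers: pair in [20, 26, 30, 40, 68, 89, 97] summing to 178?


lo=0(20)+hi=6(97)=117
lo=1(26)+hi=6(97)=123
lo=2(30)+hi=6(97)=127
lo=3(40)+hi=6(97)=137
lo=4(68)+hi=6(97)=165
lo=5(89)+hi=6(97)=186

No pair found


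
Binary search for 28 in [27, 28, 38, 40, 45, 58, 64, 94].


Step 1: lo=0, hi=7, mid=3, val=40
Step 2: lo=0, hi=2, mid=1, val=28

Found at index 1


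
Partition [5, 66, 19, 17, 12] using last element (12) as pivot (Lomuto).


Pivot: 12
  5 <= 12: advance i (no swap)
Place pivot at 1: [5, 12, 19, 17, 66]

Partitioned: [5, 12, 19, 17, 66]


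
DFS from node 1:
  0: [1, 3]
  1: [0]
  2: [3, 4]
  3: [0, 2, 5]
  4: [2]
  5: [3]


Visit 1, push [0]
Visit 0, push [3]
Visit 3, push [5, 2]
Visit 2, push [4]
Visit 4, push []
Visit 5, push []

DFS order: [1, 0, 3, 2, 4, 5]


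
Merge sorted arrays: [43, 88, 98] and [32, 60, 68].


Take 32 from B
Take 43 from A
Take 60 from B
Take 68 from B

Merged: [32, 43, 60, 68, 88, 98]


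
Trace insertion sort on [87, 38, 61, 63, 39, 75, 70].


Initial: [87, 38, 61, 63, 39, 75, 70]
Insert 38: [38, 87, 61, 63, 39, 75, 70]
Insert 61: [38, 61, 87, 63, 39, 75, 70]
Insert 63: [38, 61, 63, 87, 39, 75, 70]
Insert 39: [38, 39, 61, 63, 87, 75, 70]
Insert 75: [38, 39, 61, 63, 75, 87, 70]
Insert 70: [38, 39, 61, 63, 70, 75, 87]

Sorted: [38, 39, 61, 63, 70, 75, 87]


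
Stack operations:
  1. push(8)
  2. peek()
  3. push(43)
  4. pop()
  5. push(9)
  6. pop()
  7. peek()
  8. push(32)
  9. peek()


push(8) -> [8]
peek()->8
push(43) -> [8, 43]
pop()->43, [8]
push(9) -> [8, 9]
pop()->9, [8]
peek()->8
push(32) -> [8, 32]
peek()->32

Final stack: [8, 32]


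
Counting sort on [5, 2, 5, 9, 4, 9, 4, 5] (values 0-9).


Input: [5, 2, 5, 9, 4, 9, 4, 5]
Counts: [0, 0, 1, 0, 2, 3, 0, 0, 0, 2]

Sorted: [2, 4, 4, 5, 5, 5, 9, 9]


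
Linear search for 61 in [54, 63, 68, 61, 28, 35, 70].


i=0: 54!=61
i=1: 63!=61
i=2: 68!=61
i=3: 61==61 found!

Found at 3, 4 comps


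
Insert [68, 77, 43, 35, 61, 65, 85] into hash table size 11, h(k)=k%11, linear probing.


Insert 68: h=2 -> slot 2
Insert 77: h=0 -> slot 0
Insert 43: h=10 -> slot 10
Insert 35: h=2, 1 probes -> slot 3
Insert 61: h=6 -> slot 6
Insert 65: h=10, 2 probes -> slot 1
Insert 85: h=8 -> slot 8

Table: [77, 65, 68, 35, None, None, 61, None, 85, None, 43]


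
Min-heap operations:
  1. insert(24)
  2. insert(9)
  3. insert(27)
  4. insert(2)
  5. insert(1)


insert(24) -> [24]
insert(9) -> [9, 24]
insert(27) -> [9, 24, 27]
insert(2) -> [2, 9, 27, 24]
insert(1) -> [1, 2, 27, 24, 9]

Final heap: [1, 2, 27, 24, 9]


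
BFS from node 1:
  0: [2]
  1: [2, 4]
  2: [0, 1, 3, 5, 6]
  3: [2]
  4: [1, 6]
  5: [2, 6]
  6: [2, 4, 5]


Visit 1, enqueue [2, 4]
Visit 2, enqueue [0, 3, 5, 6]
Visit 4, enqueue []
Visit 0, enqueue []
Visit 3, enqueue []
Visit 5, enqueue []
Visit 6, enqueue []

BFS order: [1, 2, 4, 0, 3, 5, 6]


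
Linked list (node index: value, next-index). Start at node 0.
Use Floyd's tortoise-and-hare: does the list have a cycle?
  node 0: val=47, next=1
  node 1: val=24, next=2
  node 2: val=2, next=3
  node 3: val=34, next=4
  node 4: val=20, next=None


Floyd's tortoise (slow, +1) and hare (fast, +2):
  init: slow=0, fast=0
  step 1: slow=1, fast=2
  step 2: slow=2, fast=4
  step 3: fast -> None, no cycle

Cycle: no


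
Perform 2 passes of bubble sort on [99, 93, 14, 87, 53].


Initial: [99, 93, 14, 87, 53]
Pass 1: [93, 14, 87, 53, 99] (4 swaps)
Pass 2: [14, 87, 53, 93, 99] (3 swaps)

After 2 passes: [14, 87, 53, 93, 99]


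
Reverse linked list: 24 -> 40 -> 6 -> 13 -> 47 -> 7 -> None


Step 1: curr=24, set curr.next=prev(None) | reversed so far: 24
Step 2: curr=40, set curr.next=prev(24) | reversed so far: 40 -> 24
Step 3: curr=6, set curr.next=prev(40) | reversed so far: 6 -> 40 -> 24
Step 4: curr=13, set curr.next=prev(6) | reversed so far: 13 -> 6 -> 40 -> 24
Step 5: curr=47, set curr.next=prev(13) | reversed so far: 47 -> 13 -> 6 -> 40 -> 24
Step 6: curr=7, set curr.next=prev(47) | reversed so far: 7 -> 47 -> 13 -> 6 -> 40 -> 24

7 -> 47 -> 13 -> 6 -> 40 -> 24 -> None


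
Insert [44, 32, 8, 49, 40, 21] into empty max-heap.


Insert 44: [44]
Insert 32: [44, 32]
Insert 8: [44, 32, 8]
Insert 49: [49, 44, 8, 32]
Insert 40: [49, 44, 8, 32, 40]
Insert 21: [49, 44, 21, 32, 40, 8]

Final heap: [49, 44, 21, 32, 40, 8]


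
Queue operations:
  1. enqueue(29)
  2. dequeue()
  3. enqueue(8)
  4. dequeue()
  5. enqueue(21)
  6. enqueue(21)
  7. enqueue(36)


enqueue(29) -> [29]
dequeue()->29, []
enqueue(8) -> [8]
dequeue()->8, []
enqueue(21) -> [21]
enqueue(21) -> [21, 21]
enqueue(36) -> [21, 21, 36]

Final queue: [21, 21, 36]


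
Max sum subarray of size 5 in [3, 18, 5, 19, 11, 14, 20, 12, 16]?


[0:5]: 56
[1:6]: 67
[2:7]: 69
[3:8]: 76
[4:9]: 73

Max: 76 at [3:8]


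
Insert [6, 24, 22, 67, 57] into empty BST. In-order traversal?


Insert 6: root
Insert 24: R from 6
Insert 22: R from 6 -> L from 24
Insert 67: R from 6 -> R from 24
Insert 57: R from 6 -> R from 24 -> L from 67

In-order: [6, 22, 24, 57, 67]


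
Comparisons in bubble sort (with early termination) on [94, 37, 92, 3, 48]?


Algorithm: bubble sort (with early termination)
Input: [94, 37, 92, 3, 48]
Sorted: [3, 37, 48, 92, 94]

10


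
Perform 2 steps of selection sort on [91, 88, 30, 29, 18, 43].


Initial: [91, 88, 30, 29, 18, 43]
Step 1: min=18 at 4
  Swap: [18, 88, 30, 29, 91, 43]
Step 2: min=29 at 3
  Swap: [18, 29, 30, 88, 91, 43]

After 2 steps: [18, 29, 30, 88, 91, 43]


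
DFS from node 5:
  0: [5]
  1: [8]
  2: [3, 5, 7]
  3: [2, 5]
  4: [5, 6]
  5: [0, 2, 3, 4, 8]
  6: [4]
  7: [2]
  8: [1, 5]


Visit 5, push [8, 4, 3, 2, 0]
Visit 0, push []
Visit 2, push [7, 3]
Visit 3, push []
Visit 7, push []
Visit 4, push [6]
Visit 6, push []
Visit 8, push [1]
Visit 1, push []

DFS order: [5, 0, 2, 3, 7, 4, 6, 8, 1]


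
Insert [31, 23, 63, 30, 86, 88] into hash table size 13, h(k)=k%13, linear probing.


Insert 31: h=5 -> slot 5
Insert 23: h=10 -> slot 10
Insert 63: h=11 -> slot 11
Insert 30: h=4 -> slot 4
Insert 86: h=8 -> slot 8
Insert 88: h=10, 2 probes -> slot 12

Table: [None, None, None, None, 30, 31, None, None, 86, None, 23, 63, 88]


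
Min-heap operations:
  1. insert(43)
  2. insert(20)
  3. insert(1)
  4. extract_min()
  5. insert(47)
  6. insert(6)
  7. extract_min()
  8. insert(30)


insert(43) -> [43]
insert(20) -> [20, 43]
insert(1) -> [1, 43, 20]
extract_min()->1, [20, 43]
insert(47) -> [20, 43, 47]
insert(6) -> [6, 20, 47, 43]
extract_min()->6, [20, 43, 47]
insert(30) -> [20, 30, 47, 43]

Final heap: [20, 30, 47, 43]


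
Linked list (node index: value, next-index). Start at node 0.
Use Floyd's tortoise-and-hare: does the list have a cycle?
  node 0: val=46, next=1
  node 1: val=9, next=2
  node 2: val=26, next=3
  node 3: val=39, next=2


Floyd's tortoise (slow, +1) and hare (fast, +2):
  init: slow=0, fast=0
  step 1: slow=1, fast=2
  step 2: slow=2, fast=2
  slow == fast at node 2: cycle detected

Cycle: yes


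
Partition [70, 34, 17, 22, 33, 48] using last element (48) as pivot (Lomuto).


Pivot: 48
  34 <= 48: swap -> [34, 70, 17, 22, 33, 48]
  17 <= 48: swap -> [34, 17, 70, 22, 33, 48]
  22 <= 48: swap -> [34, 17, 22, 70, 33, 48]
  33 <= 48: swap -> [34, 17, 22, 33, 70, 48]
Place pivot at 4: [34, 17, 22, 33, 48, 70]

Partitioned: [34, 17, 22, 33, 48, 70]


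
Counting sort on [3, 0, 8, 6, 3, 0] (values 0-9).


Input: [3, 0, 8, 6, 3, 0]
Counts: [2, 0, 0, 2, 0, 0, 1, 0, 1, 0]

Sorted: [0, 0, 3, 3, 6, 8]


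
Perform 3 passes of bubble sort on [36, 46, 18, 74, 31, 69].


Initial: [36, 46, 18, 74, 31, 69]
Pass 1: [36, 18, 46, 31, 69, 74] (3 swaps)
Pass 2: [18, 36, 31, 46, 69, 74] (2 swaps)
Pass 3: [18, 31, 36, 46, 69, 74] (1 swaps)

After 3 passes: [18, 31, 36, 46, 69, 74]


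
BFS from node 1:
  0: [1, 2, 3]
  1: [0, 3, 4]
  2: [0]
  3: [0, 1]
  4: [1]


Visit 1, enqueue [0, 3, 4]
Visit 0, enqueue [2]
Visit 3, enqueue []
Visit 4, enqueue []
Visit 2, enqueue []

BFS order: [1, 0, 3, 4, 2]


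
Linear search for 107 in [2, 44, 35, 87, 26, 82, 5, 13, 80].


i=0: 2!=107
i=1: 44!=107
i=2: 35!=107
i=3: 87!=107
i=4: 26!=107
i=5: 82!=107
i=6: 5!=107
i=7: 13!=107
i=8: 80!=107

Not found, 9 comps


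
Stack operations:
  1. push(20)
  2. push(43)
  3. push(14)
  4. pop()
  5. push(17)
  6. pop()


push(20) -> [20]
push(43) -> [20, 43]
push(14) -> [20, 43, 14]
pop()->14, [20, 43]
push(17) -> [20, 43, 17]
pop()->17, [20, 43]

Final stack: [20, 43]


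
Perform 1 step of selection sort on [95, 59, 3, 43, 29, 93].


Initial: [95, 59, 3, 43, 29, 93]
Step 1: min=3 at 2
  Swap: [3, 59, 95, 43, 29, 93]

After 1 step: [3, 59, 95, 43, 29, 93]


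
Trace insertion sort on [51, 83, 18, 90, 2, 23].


Initial: [51, 83, 18, 90, 2, 23]
Insert 83: [51, 83, 18, 90, 2, 23]
Insert 18: [18, 51, 83, 90, 2, 23]
Insert 90: [18, 51, 83, 90, 2, 23]
Insert 2: [2, 18, 51, 83, 90, 23]
Insert 23: [2, 18, 23, 51, 83, 90]

Sorted: [2, 18, 23, 51, 83, 90]


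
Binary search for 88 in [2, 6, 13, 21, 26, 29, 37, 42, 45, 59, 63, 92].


Step 1: lo=0, hi=11, mid=5, val=29
Step 2: lo=6, hi=11, mid=8, val=45
Step 3: lo=9, hi=11, mid=10, val=63
Step 4: lo=11, hi=11, mid=11, val=92

Not found


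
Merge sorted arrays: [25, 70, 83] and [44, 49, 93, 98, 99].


Take 25 from A
Take 44 from B
Take 49 from B
Take 70 from A
Take 83 from A

Merged: [25, 44, 49, 70, 83, 93, 98, 99]


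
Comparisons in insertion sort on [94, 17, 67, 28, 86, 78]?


Algorithm: insertion sort
Input: [94, 17, 67, 28, 86, 78]
Sorted: [17, 28, 67, 78, 86, 94]

11


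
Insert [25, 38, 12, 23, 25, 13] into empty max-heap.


Insert 25: [25]
Insert 38: [38, 25]
Insert 12: [38, 25, 12]
Insert 23: [38, 25, 12, 23]
Insert 25: [38, 25, 12, 23, 25]
Insert 13: [38, 25, 13, 23, 25, 12]

Final heap: [38, 25, 13, 23, 25, 12]


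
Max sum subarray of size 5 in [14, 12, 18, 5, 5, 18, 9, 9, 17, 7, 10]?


[0:5]: 54
[1:6]: 58
[2:7]: 55
[3:8]: 46
[4:9]: 58
[5:10]: 60
[6:11]: 52

Max: 60 at [5:10]


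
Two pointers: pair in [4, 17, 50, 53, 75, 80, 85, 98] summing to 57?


lo=0(4)+hi=7(98)=102
lo=0(4)+hi=6(85)=89
lo=0(4)+hi=5(80)=84
lo=0(4)+hi=4(75)=79
lo=0(4)+hi=3(53)=57

Yes: 4+53=57


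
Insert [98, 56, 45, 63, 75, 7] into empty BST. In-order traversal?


Insert 98: root
Insert 56: L from 98
Insert 45: L from 98 -> L from 56
Insert 63: L from 98 -> R from 56
Insert 75: L from 98 -> R from 56 -> R from 63
Insert 7: L from 98 -> L from 56 -> L from 45

In-order: [7, 45, 56, 63, 75, 98]


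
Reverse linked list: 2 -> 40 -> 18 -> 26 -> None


Step 1: curr=2, set curr.next=prev(None) | reversed so far: 2
Step 2: curr=40, set curr.next=prev(2) | reversed so far: 40 -> 2
Step 3: curr=18, set curr.next=prev(40) | reversed so far: 18 -> 40 -> 2
Step 4: curr=26, set curr.next=prev(18) | reversed so far: 26 -> 18 -> 40 -> 2

26 -> 18 -> 40 -> 2 -> None


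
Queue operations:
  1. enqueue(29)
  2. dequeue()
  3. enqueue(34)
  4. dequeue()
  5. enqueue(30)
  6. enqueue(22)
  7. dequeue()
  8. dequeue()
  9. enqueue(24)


enqueue(29) -> [29]
dequeue()->29, []
enqueue(34) -> [34]
dequeue()->34, []
enqueue(30) -> [30]
enqueue(22) -> [30, 22]
dequeue()->30, [22]
dequeue()->22, []
enqueue(24) -> [24]

Final queue: [24]


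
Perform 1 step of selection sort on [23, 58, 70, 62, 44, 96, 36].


Initial: [23, 58, 70, 62, 44, 96, 36]
Step 1: min=23 at 0
  Swap: [23, 58, 70, 62, 44, 96, 36]

After 1 step: [23, 58, 70, 62, 44, 96, 36]


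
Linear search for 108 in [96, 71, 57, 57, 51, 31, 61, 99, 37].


i=0: 96!=108
i=1: 71!=108
i=2: 57!=108
i=3: 57!=108
i=4: 51!=108
i=5: 31!=108
i=6: 61!=108
i=7: 99!=108
i=8: 37!=108

Not found, 9 comps


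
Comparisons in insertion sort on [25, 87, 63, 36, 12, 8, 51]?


Algorithm: insertion sort
Input: [25, 87, 63, 36, 12, 8, 51]
Sorted: [8, 12, 25, 36, 51, 63, 87]

18


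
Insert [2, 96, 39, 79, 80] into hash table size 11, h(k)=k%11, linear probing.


Insert 2: h=2 -> slot 2
Insert 96: h=8 -> slot 8
Insert 39: h=6 -> slot 6
Insert 79: h=2, 1 probes -> slot 3
Insert 80: h=3, 1 probes -> slot 4

Table: [None, None, 2, 79, 80, None, 39, None, 96, None, None]


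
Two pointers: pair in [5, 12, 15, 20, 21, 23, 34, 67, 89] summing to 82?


lo=0(5)+hi=8(89)=94
lo=0(5)+hi=7(67)=72
lo=1(12)+hi=7(67)=79
lo=2(15)+hi=7(67)=82

Yes: 15+67=82


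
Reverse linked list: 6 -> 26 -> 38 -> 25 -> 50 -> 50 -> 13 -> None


Step 1: curr=6, set curr.next=prev(None) | reversed so far: 6
Step 2: curr=26, set curr.next=prev(6) | reversed so far: 26 -> 6
Step 3: curr=38, set curr.next=prev(26) | reversed so far: 38 -> 26 -> 6
Step 4: curr=25, set curr.next=prev(38) | reversed so far: 25 -> 38 -> 26 -> 6
Step 5: curr=50, set curr.next=prev(25) | reversed so far: 50 -> 25 -> 38 -> 26 -> 6
Step 6: curr=50, set curr.next=prev(50) | reversed so far: 50 -> 50 -> 25 -> 38 -> 26 -> 6
Step 7: curr=13, set curr.next=prev(50) | reversed so far: 13 -> 50 -> 50 -> 25 -> 38 -> 26 -> 6

13 -> 50 -> 50 -> 25 -> 38 -> 26 -> 6 -> None


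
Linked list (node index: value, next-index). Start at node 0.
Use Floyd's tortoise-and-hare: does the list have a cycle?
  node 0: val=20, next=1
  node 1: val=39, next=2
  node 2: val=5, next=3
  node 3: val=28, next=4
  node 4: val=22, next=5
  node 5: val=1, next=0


Floyd's tortoise (slow, +1) and hare (fast, +2):
  init: slow=0, fast=0
  step 1: slow=1, fast=2
  step 2: slow=2, fast=4
  step 3: slow=3, fast=0
  step 4: slow=4, fast=2
  step 5: slow=5, fast=4
  step 6: slow=0, fast=0
  slow == fast at node 0: cycle detected

Cycle: yes


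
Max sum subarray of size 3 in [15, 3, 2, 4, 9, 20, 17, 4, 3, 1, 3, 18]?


[0:3]: 20
[1:4]: 9
[2:5]: 15
[3:6]: 33
[4:7]: 46
[5:8]: 41
[6:9]: 24
[7:10]: 8
[8:11]: 7
[9:12]: 22

Max: 46 at [4:7]


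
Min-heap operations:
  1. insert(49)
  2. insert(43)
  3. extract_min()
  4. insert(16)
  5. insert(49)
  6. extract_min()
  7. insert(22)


insert(49) -> [49]
insert(43) -> [43, 49]
extract_min()->43, [49]
insert(16) -> [16, 49]
insert(49) -> [16, 49, 49]
extract_min()->16, [49, 49]
insert(22) -> [22, 49, 49]

Final heap: [22, 49, 49]


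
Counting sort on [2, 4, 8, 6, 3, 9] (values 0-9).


Input: [2, 4, 8, 6, 3, 9]
Counts: [0, 0, 1, 1, 1, 0, 1, 0, 1, 1]

Sorted: [2, 3, 4, 6, 8, 9]


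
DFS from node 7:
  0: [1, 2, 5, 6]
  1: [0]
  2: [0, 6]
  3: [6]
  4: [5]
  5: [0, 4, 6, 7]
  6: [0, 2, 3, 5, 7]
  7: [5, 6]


Visit 7, push [6, 5]
Visit 5, push [6, 4, 0]
Visit 0, push [6, 2, 1]
Visit 1, push []
Visit 2, push [6]
Visit 6, push [3]
Visit 3, push []
Visit 4, push []

DFS order: [7, 5, 0, 1, 2, 6, 3, 4]


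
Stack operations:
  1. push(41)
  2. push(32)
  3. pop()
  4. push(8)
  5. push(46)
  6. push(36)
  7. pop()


push(41) -> [41]
push(32) -> [41, 32]
pop()->32, [41]
push(8) -> [41, 8]
push(46) -> [41, 8, 46]
push(36) -> [41, 8, 46, 36]
pop()->36, [41, 8, 46]

Final stack: [41, 8, 46]


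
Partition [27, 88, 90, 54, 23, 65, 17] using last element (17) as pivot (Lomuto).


Pivot: 17
Place pivot at 0: [17, 88, 90, 54, 23, 65, 27]

Partitioned: [17, 88, 90, 54, 23, 65, 27]


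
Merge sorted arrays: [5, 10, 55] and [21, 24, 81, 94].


Take 5 from A
Take 10 from A
Take 21 from B
Take 24 from B
Take 55 from A

Merged: [5, 10, 21, 24, 55, 81, 94]


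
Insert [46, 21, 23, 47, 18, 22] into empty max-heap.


Insert 46: [46]
Insert 21: [46, 21]
Insert 23: [46, 21, 23]
Insert 47: [47, 46, 23, 21]
Insert 18: [47, 46, 23, 21, 18]
Insert 22: [47, 46, 23, 21, 18, 22]

Final heap: [47, 46, 23, 21, 18, 22]


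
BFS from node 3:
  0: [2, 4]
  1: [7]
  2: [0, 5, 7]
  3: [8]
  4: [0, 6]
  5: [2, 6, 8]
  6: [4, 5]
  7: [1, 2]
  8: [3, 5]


Visit 3, enqueue [8]
Visit 8, enqueue [5]
Visit 5, enqueue [2, 6]
Visit 2, enqueue [0, 7]
Visit 6, enqueue [4]
Visit 0, enqueue []
Visit 7, enqueue [1]
Visit 4, enqueue []
Visit 1, enqueue []

BFS order: [3, 8, 5, 2, 6, 0, 7, 4, 1]


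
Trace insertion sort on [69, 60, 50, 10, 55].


Initial: [69, 60, 50, 10, 55]
Insert 60: [60, 69, 50, 10, 55]
Insert 50: [50, 60, 69, 10, 55]
Insert 10: [10, 50, 60, 69, 55]
Insert 55: [10, 50, 55, 60, 69]

Sorted: [10, 50, 55, 60, 69]


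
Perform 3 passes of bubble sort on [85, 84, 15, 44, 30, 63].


Initial: [85, 84, 15, 44, 30, 63]
Pass 1: [84, 15, 44, 30, 63, 85] (5 swaps)
Pass 2: [15, 44, 30, 63, 84, 85] (4 swaps)
Pass 3: [15, 30, 44, 63, 84, 85] (1 swaps)

After 3 passes: [15, 30, 44, 63, 84, 85]


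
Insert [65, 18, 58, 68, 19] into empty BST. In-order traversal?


Insert 65: root
Insert 18: L from 65
Insert 58: L from 65 -> R from 18
Insert 68: R from 65
Insert 19: L from 65 -> R from 18 -> L from 58

In-order: [18, 19, 58, 65, 68]


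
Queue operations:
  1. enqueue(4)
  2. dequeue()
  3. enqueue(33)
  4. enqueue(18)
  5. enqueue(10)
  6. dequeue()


enqueue(4) -> [4]
dequeue()->4, []
enqueue(33) -> [33]
enqueue(18) -> [33, 18]
enqueue(10) -> [33, 18, 10]
dequeue()->33, [18, 10]

Final queue: [18, 10]


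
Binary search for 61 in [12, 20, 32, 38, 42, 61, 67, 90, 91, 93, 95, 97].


Step 1: lo=0, hi=11, mid=5, val=61

Found at index 5


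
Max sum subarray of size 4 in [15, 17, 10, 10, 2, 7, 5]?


[0:4]: 52
[1:5]: 39
[2:6]: 29
[3:7]: 24

Max: 52 at [0:4]


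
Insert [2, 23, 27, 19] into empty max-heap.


Insert 2: [2]
Insert 23: [23, 2]
Insert 27: [27, 2, 23]
Insert 19: [27, 19, 23, 2]

Final heap: [27, 19, 23, 2]


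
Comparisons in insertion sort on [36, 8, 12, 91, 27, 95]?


Algorithm: insertion sort
Input: [36, 8, 12, 91, 27, 95]
Sorted: [8, 12, 27, 36, 91, 95]

8


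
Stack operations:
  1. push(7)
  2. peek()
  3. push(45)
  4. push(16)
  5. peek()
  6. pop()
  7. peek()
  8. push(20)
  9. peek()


push(7) -> [7]
peek()->7
push(45) -> [7, 45]
push(16) -> [7, 45, 16]
peek()->16
pop()->16, [7, 45]
peek()->45
push(20) -> [7, 45, 20]
peek()->20

Final stack: [7, 45, 20]


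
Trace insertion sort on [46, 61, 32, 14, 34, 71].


Initial: [46, 61, 32, 14, 34, 71]
Insert 61: [46, 61, 32, 14, 34, 71]
Insert 32: [32, 46, 61, 14, 34, 71]
Insert 14: [14, 32, 46, 61, 34, 71]
Insert 34: [14, 32, 34, 46, 61, 71]
Insert 71: [14, 32, 34, 46, 61, 71]

Sorted: [14, 32, 34, 46, 61, 71]


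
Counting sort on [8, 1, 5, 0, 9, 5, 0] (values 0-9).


Input: [8, 1, 5, 0, 9, 5, 0]
Counts: [2, 1, 0, 0, 0, 2, 0, 0, 1, 1]

Sorted: [0, 0, 1, 5, 5, 8, 9]


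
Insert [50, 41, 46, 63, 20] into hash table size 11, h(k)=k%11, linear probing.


Insert 50: h=6 -> slot 6
Insert 41: h=8 -> slot 8
Insert 46: h=2 -> slot 2
Insert 63: h=8, 1 probes -> slot 9
Insert 20: h=9, 1 probes -> slot 10

Table: [None, None, 46, None, None, None, 50, None, 41, 63, 20]


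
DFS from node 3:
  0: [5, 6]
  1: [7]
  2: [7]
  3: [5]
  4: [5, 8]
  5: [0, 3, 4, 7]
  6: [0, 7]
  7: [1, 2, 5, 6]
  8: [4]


Visit 3, push [5]
Visit 5, push [7, 4, 0]
Visit 0, push [6]
Visit 6, push [7]
Visit 7, push [2, 1]
Visit 1, push []
Visit 2, push []
Visit 4, push [8]
Visit 8, push []

DFS order: [3, 5, 0, 6, 7, 1, 2, 4, 8]


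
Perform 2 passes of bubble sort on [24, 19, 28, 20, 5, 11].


Initial: [24, 19, 28, 20, 5, 11]
Pass 1: [19, 24, 20, 5, 11, 28] (4 swaps)
Pass 2: [19, 20, 5, 11, 24, 28] (3 swaps)

After 2 passes: [19, 20, 5, 11, 24, 28]


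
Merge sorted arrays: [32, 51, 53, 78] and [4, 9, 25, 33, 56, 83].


Take 4 from B
Take 9 from B
Take 25 from B
Take 32 from A
Take 33 from B
Take 51 from A
Take 53 from A
Take 56 from B
Take 78 from A

Merged: [4, 9, 25, 32, 33, 51, 53, 56, 78, 83]


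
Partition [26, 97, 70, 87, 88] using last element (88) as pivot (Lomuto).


Pivot: 88
  26 <= 88: advance i (no swap)
  70 <= 88: swap -> [26, 70, 97, 87, 88]
  87 <= 88: swap -> [26, 70, 87, 97, 88]
Place pivot at 3: [26, 70, 87, 88, 97]

Partitioned: [26, 70, 87, 88, 97]


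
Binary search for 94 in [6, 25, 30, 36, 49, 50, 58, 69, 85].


Step 1: lo=0, hi=8, mid=4, val=49
Step 2: lo=5, hi=8, mid=6, val=58
Step 3: lo=7, hi=8, mid=7, val=69
Step 4: lo=8, hi=8, mid=8, val=85

Not found


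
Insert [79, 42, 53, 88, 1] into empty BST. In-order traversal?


Insert 79: root
Insert 42: L from 79
Insert 53: L from 79 -> R from 42
Insert 88: R from 79
Insert 1: L from 79 -> L from 42

In-order: [1, 42, 53, 79, 88]


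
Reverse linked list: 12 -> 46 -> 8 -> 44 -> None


Step 1: curr=12, set curr.next=prev(None) | reversed so far: 12
Step 2: curr=46, set curr.next=prev(12) | reversed so far: 46 -> 12
Step 3: curr=8, set curr.next=prev(46) | reversed so far: 8 -> 46 -> 12
Step 4: curr=44, set curr.next=prev(8) | reversed so far: 44 -> 8 -> 46 -> 12

44 -> 8 -> 46 -> 12 -> None


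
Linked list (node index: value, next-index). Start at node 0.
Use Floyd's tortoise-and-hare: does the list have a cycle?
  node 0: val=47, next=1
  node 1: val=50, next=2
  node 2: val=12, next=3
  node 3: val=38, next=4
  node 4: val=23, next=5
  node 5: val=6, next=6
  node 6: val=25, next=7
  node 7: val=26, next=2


Floyd's tortoise (slow, +1) and hare (fast, +2):
  init: slow=0, fast=0
  step 1: slow=1, fast=2
  step 2: slow=2, fast=4
  step 3: slow=3, fast=6
  step 4: slow=4, fast=2
  step 5: slow=5, fast=4
  step 6: slow=6, fast=6
  slow == fast at node 6: cycle detected

Cycle: yes


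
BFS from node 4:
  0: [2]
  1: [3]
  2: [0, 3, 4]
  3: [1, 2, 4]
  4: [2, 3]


Visit 4, enqueue [2, 3]
Visit 2, enqueue [0]
Visit 3, enqueue [1]
Visit 0, enqueue []
Visit 1, enqueue []

BFS order: [4, 2, 3, 0, 1]


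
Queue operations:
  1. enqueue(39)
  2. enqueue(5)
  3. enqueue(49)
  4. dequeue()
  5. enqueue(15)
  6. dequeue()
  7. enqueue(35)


enqueue(39) -> [39]
enqueue(5) -> [39, 5]
enqueue(49) -> [39, 5, 49]
dequeue()->39, [5, 49]
enqueue(15) -> [5, 49, 15]
dequeue()->5, [49, 15]
enqueue(35) -> [49, 15, 35]

Final queue: [49, 15, 35]


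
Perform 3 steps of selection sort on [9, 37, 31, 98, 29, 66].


Initial: [9, 37, 31, 98, 29, 66]
Step 1: min=9 at 0
  Swap: [9, 37, 31, 98, 29, 66]
Step 2: min=29 at 4
  Swap: [9, 29, 31, 98, 37, 66]
Step 3: min=31 at 2
  Swap: [9, 29, 31, 98, 37, 66]

After 3 steps: [9, 29, 31, 98, 37, 66]


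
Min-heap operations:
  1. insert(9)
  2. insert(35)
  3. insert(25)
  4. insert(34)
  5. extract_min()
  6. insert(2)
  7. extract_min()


insert(9) -> [9]
insert(35) -> [9, 35]
insert(25) -> [9, 35, 25]
insert(34) -> [9, 34, 25, 35]
extract_min()->9, [25, 34, 35]
insert(2) -> [2, 25, 35, 34]
extract_min()->2, [25, 34, 35]

Final heap: [25, 34, 35]


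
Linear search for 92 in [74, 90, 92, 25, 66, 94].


i=0: 74!=92
i=1: 90!=92
i=2: 92==92 found!

Found at 2, 3 comps


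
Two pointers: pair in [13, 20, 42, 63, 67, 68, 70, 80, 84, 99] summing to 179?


lo=0(13)+hi=9(99)=112
lo=1(20)+hi=9(99)=119
lo=2(42)+hi=9(99)=141
lo=3(63)+hi=9(99)=162
lo=4(67)+hi=9(99)=166
lo=5(68)+hi=9(99)=167
lo=6(70)+hi=9(99)=169
lo=7(80)+hi=9(99)=179

Yes: 80+99=179


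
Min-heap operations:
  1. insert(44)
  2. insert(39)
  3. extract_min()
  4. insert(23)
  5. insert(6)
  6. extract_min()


insert(44) -> [44]
insert(39) -> [39, 44]
extract_min()->39, [44]
insert(23) -> [23, 44]
insert(6) -> [6, 44, 23]
extract_min()->6, [23, 44]

Final heap: [23, 44]


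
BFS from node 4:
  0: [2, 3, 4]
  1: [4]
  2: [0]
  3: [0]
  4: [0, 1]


Visit 4, enqueue [0, 1]
Visit 0, enqueue [2, 3]
Visit 1, enqueue []
Visit 2, enqueue []
Visit 3, enqueue []

BFS order: [4, 0, 1, 2, 3]


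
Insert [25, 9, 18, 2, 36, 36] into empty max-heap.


Insert 25: [25]
Insert 9: [25, 9]
Insert 18: [25, 9, 18]
Insert 2: [25, 9, 18, 2]
Insert 36: [36, 25, 18, 2, 9]
Insert 36: [36, 25, 36, 2, 9, 18]

Final heap: [36, 25, 36, 2, 9, 18]


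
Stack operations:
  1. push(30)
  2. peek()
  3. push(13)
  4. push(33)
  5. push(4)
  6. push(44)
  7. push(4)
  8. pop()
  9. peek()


push(30) -> [30]
peek()->30
push(13) -> [30, 13]
push(33) -> [30, 13, 33]
push(4) -> [30, 13, 33, 4]
push(44) -> [30, 13, 33, 4, 44]
push(4) -> [30, 13, 33, 4, 44, 4]
pop()->4, [30, 13, 33, 4, 44]
peek()->44

Final stack: [30, 13, 33, 4, 44]


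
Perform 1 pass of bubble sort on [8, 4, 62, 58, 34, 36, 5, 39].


Initial: [8, 4, 62, 58, 34, 36, 5, 39]
Pass 1: [4, 8, 58, 34, 36, 5, 39, 62] (6 swaps)

After 1 pass: [4, 8, 58, 34, 36, 5, 39, 62]


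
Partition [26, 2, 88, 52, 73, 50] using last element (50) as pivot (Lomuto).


Pivot: 50
  26 <= 50: advance i (no swap)
  2 <= 50: advance i (no swap)
Place pivot at 2: [26, 2, 50, 52, 73, 88]

Partitioned: [26, 2, 50, 52, 73, 88]


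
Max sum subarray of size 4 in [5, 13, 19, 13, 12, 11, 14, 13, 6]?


[0:4]: 50
[1:5]: 57
[2:6]: 55
[3:7]: 50
[4:8]: 50
[5:9]: 44

Max: 57 at [1:5]


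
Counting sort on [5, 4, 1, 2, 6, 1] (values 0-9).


Input: [5, 4, 1, 2, 6, 1]
Counts: [0, 2, 1, 0, 1, 1, 1, 0, 0, 0]

Sorted: [1, 1, 2, 4, 5, 6]


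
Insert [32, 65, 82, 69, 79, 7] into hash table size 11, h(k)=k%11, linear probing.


Insert 32: h=10 -> slot 10
Insert 65: h=10, 1 probes -> slot 0
Insert 82: h=5 -> slot 5
Insert 69: h=3 -> slot 3
Insert 79: h=2 -> slot 2
Insert 7: h=7 -> slot 7

Table: [65, None, 79, 69, None, 82, None, 7, None, None, 32]


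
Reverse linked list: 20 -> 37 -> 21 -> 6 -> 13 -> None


Step 1: curr=20, set curr.next=prev(None) | reversed so far: 20
Step 2: curr=37, set curr.next=prev(20) | reversed so far: 37 -> 20
Step 3: curr=21, set curr.next=prev(37) | reversed so far: 21 -> 37 -> 20
Step 4: curr=6, set curr.next=prev(21) | reversed so far: 6 -> 21 -> 37 -> 20
Step 5: curr=13, set curr.next=prev(6) | reversed so far: 13 -> 6 -> 21 -> 37 -> 20

13 -> 6 -> 21 -> 37 -> 20 -> None


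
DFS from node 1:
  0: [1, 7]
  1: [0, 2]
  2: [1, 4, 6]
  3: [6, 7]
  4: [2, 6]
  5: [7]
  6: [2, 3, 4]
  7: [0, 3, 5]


Visit 1, push [2, 0]
Visit 0, push [7]
Visit 7, push [5, 3]
Visit 3, push [6]
Visit 6, push [4, 2]
Visit 2, push [4]
Visit 4, push []
Visit 5, push []

DFS order: [1, 0, 7, 3, 6, 2, 4, 5]


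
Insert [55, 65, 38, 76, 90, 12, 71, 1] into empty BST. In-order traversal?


Insert 55: root
Insert 65: R from 55
Insert 38: L from 55
Insert 76: R from 55 -> R from 65
Insert 90: R from 55 -> R from 65 -> R from 76
Insert 12: L from 55 -> L from 38
Insert 71: R from 55 -> R from 65 -> L from 76
Insert 1: L from 55 -> L from 38 -> L from 12

In-order: [1, 12, 38, 55, 65, 71, 76, 90]


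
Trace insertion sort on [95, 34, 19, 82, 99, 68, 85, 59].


Initial: [95, 34, 19, 82, 99, 68, 85, 59]
Insert 34: [34, 95, 19, 82, 99, 68, 85, 59]
Insert 19: [19, 34, 95, 82, 99, 68, 85, 59]
Insert 82: [19, 34, 82, 95, 99, 68, 85, 59]
Insert 99: [19, 34, 82, 95, 99, 68, 85, 59]
Insert 68: [19, 34, 68, 82, 95, 99, 85, 59]
Insert 85: [19, 34, 68, 82, 85, 95, 99, 59]
Insert 59: [19, 34, 59, 68, 82, 85, 95, 99]

Sorted: [19, 34, 59, 68, 82, 85, 95, 99]


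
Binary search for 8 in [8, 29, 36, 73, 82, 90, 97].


Step 1: lo=0, hi=6, mid=3, val=73
Step 2: lo=0, hi=2, mid=1, val=29
Step 3: lo=0, hi=0, mid=0, val=8

Found at index 0


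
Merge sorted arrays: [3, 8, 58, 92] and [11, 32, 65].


Take 3 from A
Take 8 from A
Take 11 from B
Take 32 from B
Take 58 from A
Take 65 from B

Merged: [3, 8, 11, 32, 58, 65, 92]


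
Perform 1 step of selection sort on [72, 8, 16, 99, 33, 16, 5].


Initial: [72, 8, 16, 99, 33, 16, 5]
Step 1: min=5 at 6
  Swap: [5, 8, 16, 99, 33, 16, 72]

After 1 step: [5, 8, 16, 99, 33, 16, 72]


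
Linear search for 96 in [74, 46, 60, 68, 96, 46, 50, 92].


i=0: 74!=96
i=1: 46!=96
i=2: 60!=96
i=3: 68!=96
i=4: 96==96 found!

Found at 4, 5 comps


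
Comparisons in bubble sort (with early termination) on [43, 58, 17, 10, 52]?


Algorithm: bubble sort (with early termination)
Input: [43, 58, 17, 10, 52]
Sorted: [10, 17, 43, 52, 58]

10


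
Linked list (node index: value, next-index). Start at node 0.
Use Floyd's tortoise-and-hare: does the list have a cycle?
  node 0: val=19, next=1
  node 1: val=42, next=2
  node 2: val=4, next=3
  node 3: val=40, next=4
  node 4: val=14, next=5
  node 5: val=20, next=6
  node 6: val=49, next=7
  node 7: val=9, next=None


Floyd's tortoise (slow, +1) and hare (fast, +2):
  init: slow=0, fast=0
  step 1: slow=1, fast=2
  step 2: slow=2, fast=4
  step 3: slow=3, fast=6
  step 4: fast 6->7->None, no cycle

Cycle: no


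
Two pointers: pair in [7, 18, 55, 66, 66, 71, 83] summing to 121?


lo=0(7)+hi=6(83)=90
lo=1(18)+hi=6(83)=101
lo=2(55)+hi=6(83)=138
lo=2(55)+hi=5(71)=126
lo=2(55)+hi=4(66)=121

Yes: 55+66=121


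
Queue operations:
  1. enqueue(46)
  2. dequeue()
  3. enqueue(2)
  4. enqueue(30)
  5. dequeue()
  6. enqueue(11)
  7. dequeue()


enqueue(46) -> [46]
dequeue()->46, []
enqueue(2) -> [2]
enqueue(30) -> [2, 30]
dequeue()->2, [30]
enqueue(11) -> [30, 11]
dequeue()->30, [11]

Final queue: [11]


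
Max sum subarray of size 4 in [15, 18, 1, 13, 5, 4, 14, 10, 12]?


[0:4]: 47
[1:5]: 37
[2:6]: 23
[3:7]: 36
[4:8]: 33
[5:9]: 40

Max: 47 at [0:4]


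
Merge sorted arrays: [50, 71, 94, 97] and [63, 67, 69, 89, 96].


Take 50 from A
Take 63 from B
Take 67 from B
Take 69 from B
Take 71 from A
Take 89 from B
Take 94 from A
Take 96 from B

Merged: [50, 63, 67, 69, 71, 89, 94, 96, 97]


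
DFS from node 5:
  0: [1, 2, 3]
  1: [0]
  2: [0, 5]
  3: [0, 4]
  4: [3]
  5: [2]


Visit 5, push [2]
Visit 2, push [0]
Visit 0, push [3, 1]
Visit 1, push []
Visit 3, push [4]
Visit 4, push []

DFS order: [5, 2, 0, 1, 3, 4]


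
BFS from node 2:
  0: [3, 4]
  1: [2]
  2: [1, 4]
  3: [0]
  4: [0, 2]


Visit 2, enqueue [1, 4]
Visit 1, enqueue []
Visit 4, enqueue [0]
Visit 0, enqueue [3]
Visit 3, enqueue []

BFS order: [2, 1, 4, 0, 3]


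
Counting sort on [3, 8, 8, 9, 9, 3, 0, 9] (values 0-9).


Input: [3, 8, 8, 9, 9, 3, 0, 9]
Counts: [1, 0, 0, 2, 0, 0, 0, 0, 2, 3]

Sorted: [0, 3, 3, 8, 8, 9, 9, 9]


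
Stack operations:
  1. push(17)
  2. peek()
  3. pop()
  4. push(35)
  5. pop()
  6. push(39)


push(17) -> [17]
peek()->17
pop()->17, []
push(35) -> [35]
pop()->35, []
push(39) -> [39]

Final stack: [39]


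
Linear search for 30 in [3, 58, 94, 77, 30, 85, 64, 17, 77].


i=0: 3!=30
i=1: 58!=30
i=2: 94!=30
i=3: 77!=30
i=4: 30==30 found!

Found at 4, 5 comps


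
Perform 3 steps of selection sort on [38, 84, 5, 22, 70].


Initial: [38, 84, 5, 22, 70]
Step 1: min=5 at 2
  Swap: [5, 84, 38, 22, 70]
Step 2: min=22 at 3
  Swap: [5, 22, 38, 84, 70]
Step 3: min=38 at 2
  Swap: [5, 22, 38, 84, 70]

After 3 steps: [5, 22, 38, 84, 70]


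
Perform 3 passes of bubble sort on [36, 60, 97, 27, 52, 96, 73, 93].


Initial: [36, 60, 97, 27, 52, 96, 73, 93]
Pass 1: [36, 60, 27, 52, 96, 73, 93, 97] (5 swaps)
Pass 2: [36, 27, 52, 60, 73, 93, 96, 97] (4 swaps)
Pass 3: [27, 36, 52, 60, 73, 93, 96, 97] (1 swaps)

After 3 passes: [27, 36, 52, 60, 73, 93, 96, 97]


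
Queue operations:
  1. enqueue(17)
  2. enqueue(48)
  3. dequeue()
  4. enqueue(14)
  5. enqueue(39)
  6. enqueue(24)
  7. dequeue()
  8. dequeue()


enqueue(17) -> [17]
enqueue(48) -> [17, 48]
dequeue()->17, [48]
enqueue(14) -> [48, 14]
enqueue(39) -> [48, 14, 39]
enqueue(24) -> [48, 14, 39, 24]
dequeue()->48, [14, 39, 24]
dequeue()->14, [39, 24]

Final queue: [39, 24]


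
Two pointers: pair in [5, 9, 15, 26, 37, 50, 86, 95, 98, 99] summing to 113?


lo=0(5)+hi=9(99)=104
lo=1(9)+hi=9(99)=108
lo=2(15)+hi=9(99)=114
lo=2(15)+hi=8(98)=113

Yes: 15+98=113


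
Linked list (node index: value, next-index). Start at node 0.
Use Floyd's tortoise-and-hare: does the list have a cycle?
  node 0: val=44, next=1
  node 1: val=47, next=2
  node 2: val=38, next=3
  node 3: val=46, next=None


Floyd's tortoise (slow, +1) and hare (fast, +2):
  init: slow=0, fast=0
  step 1: slow=1, fast=2
  step 2: fast 2->3->None, no cycle

Cycle: no


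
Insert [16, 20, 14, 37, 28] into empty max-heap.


Insert 16: [16]
Insert 20: [20, 16]
Insert 14: [20, 16, 14]
Insert 37: [37, 20, 14, 16]
Insert 28: [37, 28, 14, 16, 20]

Final heap: [37, 28, 14, 16, 20]


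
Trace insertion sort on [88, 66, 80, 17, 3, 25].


Initial: [88, 66, 80, 17, 3, 25]
Insert 66: [66, 88, 80, 17, 3, 25]
Insert 80: [66, 80, 88, 17, 3, 25]
Insert 17: [17, 66, 80, 88, 3, 25]
Insert 3: [3, 17, 66, 80, 88, 25]
Insert 25: [3, 17, 25, 66, 80, 88]

Sorted: [3, 17, 25, 66, 80, 88]


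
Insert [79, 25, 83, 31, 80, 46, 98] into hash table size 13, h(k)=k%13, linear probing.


Insert 79: h=1 -> slot 1
Insert 25: h=12 -> slot 12
Insert 83: h=5 -> slot 5
Insert 31: h=5, 1 probes -> slot 6
Insert 80: h=2 -> slot 2
Insert 46: h=7 -> slot 7
Insert 98: h=7, 1 probes -> slot 8

Table: [None, 79, 80, None, None, 83, 31, 46, 98, None, None, None, 25]


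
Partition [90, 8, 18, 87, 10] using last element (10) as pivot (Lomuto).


Pivot: 10
  8 <= 10: swap -> [8, 90, 18, 87, 10]
Place pivot at 1: [8, 10, 18, 87, 90]

Partitioned: [8, 10, 18, 87, 90]


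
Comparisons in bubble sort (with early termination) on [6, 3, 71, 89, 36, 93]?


Algorithm: bubble sort (with early termination)
Input: [6, 3, 71, 89, 36, 93]
Sorted: [3, 6, 36, 71, 89, 93]

12


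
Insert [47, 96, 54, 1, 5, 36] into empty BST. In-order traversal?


Insert 47: root
Insert 96: R from 47
Insert 54: R from 47 -> L from 96
Insert 1: L from 47
Insert 5: L from 47 -> R from 1
Insert 36: L from 47 -> R from 1 -> R from 5

In-order: [1, 5, 36, 47, 54, 96]


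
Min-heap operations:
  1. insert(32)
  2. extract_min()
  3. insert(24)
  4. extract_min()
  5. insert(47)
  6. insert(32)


insert(32) -> [32]
extract_min()->32, []
insert(24) -> [24]
extract_min()->24, []
insert(47) -> [47]
insert(32) -> [32, 47]

Final heap: [32, 47]


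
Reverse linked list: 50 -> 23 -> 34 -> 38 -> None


Step 1: curr=50, set curr.next=prev(None) | reversed so far: 50
Step 2: curr=23, set curr.next=prev(50) | reversed so far: 23 -> 50
Step 3: curr=34, set curr.next=prev(23) | reversed so far: 34 -> 23 -> 50
Step 4: curr=38, set curr.next=prev(34) | reversed so far: 38 -> 34 -> 23 -> 50

38 -> 34 -> 23 -> 50 -> None


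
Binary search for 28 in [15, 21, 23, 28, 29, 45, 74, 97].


Step 1: lo=0, hi=7, mid=3, val=28

Found at index 3


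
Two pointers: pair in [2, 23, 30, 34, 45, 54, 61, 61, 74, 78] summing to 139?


lo=0(2)+hi=9(78)=80
lo=1(23)+hi=9(78)=101
lo=2(30)+hi=9(78)=108
lo=3(34)+hi=9(78)=112
lo=4(45)+hi=9(78)=123
lo=5(54)+hi=9(78)=132
lo=6(61)+hi=9(78)=139

Yes: 61+78=139


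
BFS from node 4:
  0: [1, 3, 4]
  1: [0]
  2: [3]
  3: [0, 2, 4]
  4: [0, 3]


Visit 4, enqueue [0, 3]
Visit 0, enqueue [1]
Visit 3, enqueue [2]
Visit 1, enqueue []
Visit 2, enqueue []

BFS order: [4, 0, 3, 1, 2]
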